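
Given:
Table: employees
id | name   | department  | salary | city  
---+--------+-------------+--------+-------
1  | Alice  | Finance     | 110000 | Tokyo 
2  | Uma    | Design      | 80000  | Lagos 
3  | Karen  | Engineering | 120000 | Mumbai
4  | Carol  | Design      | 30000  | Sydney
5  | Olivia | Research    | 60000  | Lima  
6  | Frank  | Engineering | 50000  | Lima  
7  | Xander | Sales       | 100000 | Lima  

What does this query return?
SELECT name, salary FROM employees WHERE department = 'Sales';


Filtering: department = 'Sales'
Matching rows: 1

1 rows:
Xander, 100000


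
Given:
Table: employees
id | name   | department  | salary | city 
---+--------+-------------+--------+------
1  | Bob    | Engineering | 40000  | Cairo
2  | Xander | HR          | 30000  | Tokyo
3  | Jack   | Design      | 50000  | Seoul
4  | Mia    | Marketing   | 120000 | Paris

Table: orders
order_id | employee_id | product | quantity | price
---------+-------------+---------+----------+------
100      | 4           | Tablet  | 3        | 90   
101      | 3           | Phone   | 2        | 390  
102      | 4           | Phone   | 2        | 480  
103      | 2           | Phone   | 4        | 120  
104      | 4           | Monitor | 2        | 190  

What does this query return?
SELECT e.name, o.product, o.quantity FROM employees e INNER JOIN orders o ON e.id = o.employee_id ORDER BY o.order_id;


Joining employees.id = orders.employee_id:
  employee Mia (id=4) -> order Tablet
  employee Jack (id=3) -> order Phone
  employee Mia (id=4) -> order Phone
  employee Xander (id=2) -> order Phone
  employee Mia (id=4) -> order Monitor


5 rows:
Mia, Tablet, 3
Jack, Phone, 2
Mia, Phone, 2
Xander, Phone, 4
Mia, Monitor, 2


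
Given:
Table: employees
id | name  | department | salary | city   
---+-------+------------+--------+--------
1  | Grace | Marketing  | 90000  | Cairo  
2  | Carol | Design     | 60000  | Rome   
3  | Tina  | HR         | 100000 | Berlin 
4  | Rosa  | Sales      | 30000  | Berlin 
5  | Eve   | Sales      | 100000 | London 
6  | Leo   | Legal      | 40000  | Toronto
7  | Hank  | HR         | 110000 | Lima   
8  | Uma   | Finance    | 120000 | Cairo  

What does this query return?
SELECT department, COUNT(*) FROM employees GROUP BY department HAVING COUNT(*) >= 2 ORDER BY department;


Groups with count >= 2:
  HR: 2 -> PASS
  Sales: 2 -> PASS
  Design: 1 -> filtered out
  Finance: 1 -> filtered out
  Legal: 1 -> filtered out
  Marketing: 1 -> filtered out


2 groups:
HR, 2
Sales, 2


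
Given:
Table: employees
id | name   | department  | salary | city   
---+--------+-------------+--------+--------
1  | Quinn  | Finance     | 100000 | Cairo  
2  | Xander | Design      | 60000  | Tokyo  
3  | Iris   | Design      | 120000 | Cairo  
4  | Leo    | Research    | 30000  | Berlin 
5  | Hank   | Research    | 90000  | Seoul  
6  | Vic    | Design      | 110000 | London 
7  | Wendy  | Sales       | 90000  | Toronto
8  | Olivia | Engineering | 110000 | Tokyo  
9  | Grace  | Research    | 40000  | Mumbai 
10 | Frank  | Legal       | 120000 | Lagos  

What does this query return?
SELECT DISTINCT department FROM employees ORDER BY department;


All 'department' values (row order): Finance, Design, Design, Research, Research, Design, Sales, Engineering, Research, Legal
Removing duplicates leaves 6 unique value(s).

6 values:
Design
Engineering
Finance
Legal
Research
Sales


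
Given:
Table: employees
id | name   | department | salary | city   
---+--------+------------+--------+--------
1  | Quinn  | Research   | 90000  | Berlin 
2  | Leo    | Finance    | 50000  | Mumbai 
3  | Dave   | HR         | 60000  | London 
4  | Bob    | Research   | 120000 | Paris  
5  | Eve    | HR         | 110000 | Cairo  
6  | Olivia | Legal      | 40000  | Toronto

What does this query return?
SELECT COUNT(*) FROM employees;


COUNT(*) counts all rows

6


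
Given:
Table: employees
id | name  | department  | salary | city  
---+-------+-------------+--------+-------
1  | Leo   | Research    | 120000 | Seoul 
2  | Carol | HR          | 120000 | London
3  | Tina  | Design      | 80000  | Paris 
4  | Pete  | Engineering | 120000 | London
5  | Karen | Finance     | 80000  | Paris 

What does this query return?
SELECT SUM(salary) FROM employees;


SUM(salary) = 120000 + 120000 + 80000 + 120000 + 80000 = 520000

520000


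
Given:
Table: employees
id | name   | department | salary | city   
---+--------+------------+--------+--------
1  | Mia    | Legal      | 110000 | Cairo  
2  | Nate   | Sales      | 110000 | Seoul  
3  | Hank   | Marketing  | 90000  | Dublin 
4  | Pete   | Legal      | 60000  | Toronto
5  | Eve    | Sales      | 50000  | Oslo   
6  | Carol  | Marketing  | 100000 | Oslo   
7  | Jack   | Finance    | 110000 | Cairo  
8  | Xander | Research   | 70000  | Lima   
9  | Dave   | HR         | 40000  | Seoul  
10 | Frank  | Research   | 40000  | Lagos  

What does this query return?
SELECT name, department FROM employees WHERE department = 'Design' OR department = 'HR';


Filtering: department = 'Design' OR 'HR'
Matching: 1 rows

1 rows:
Dave, HR


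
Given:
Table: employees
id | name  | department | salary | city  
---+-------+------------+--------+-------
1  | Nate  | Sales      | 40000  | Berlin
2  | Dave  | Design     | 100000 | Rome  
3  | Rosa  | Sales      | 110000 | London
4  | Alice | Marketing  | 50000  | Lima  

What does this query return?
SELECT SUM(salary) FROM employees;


SUM(salary) = 40000 + 100000 + 110000 + 50000 = 300000

300000


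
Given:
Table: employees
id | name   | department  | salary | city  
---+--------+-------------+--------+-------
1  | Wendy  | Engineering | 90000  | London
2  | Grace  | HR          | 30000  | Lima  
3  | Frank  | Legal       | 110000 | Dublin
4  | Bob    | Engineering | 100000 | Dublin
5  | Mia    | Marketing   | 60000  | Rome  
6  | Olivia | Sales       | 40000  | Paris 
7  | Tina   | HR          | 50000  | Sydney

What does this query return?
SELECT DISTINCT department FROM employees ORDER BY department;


All 'department' values (row order): Engineering, HR, Legal, Engineering, Marketing, Sales, HR
Removing duplicates leaves 5 unique value(s).

5 values:
Engineering
HR
Legal
Marketing
Sales


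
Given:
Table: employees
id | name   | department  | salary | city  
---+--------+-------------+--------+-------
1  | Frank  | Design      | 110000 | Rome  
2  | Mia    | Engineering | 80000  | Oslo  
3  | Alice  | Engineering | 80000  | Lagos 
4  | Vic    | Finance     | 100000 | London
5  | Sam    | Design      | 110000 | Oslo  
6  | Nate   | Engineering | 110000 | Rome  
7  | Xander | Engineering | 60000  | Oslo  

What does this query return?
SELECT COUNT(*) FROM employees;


COUNT(*) counts all rows

7


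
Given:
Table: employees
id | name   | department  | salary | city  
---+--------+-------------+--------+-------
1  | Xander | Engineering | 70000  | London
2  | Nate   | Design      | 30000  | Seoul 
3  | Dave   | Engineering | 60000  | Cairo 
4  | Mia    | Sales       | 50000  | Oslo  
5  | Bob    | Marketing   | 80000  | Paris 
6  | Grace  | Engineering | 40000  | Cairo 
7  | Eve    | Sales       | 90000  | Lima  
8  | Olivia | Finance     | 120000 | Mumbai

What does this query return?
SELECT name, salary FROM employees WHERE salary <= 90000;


Filtering: salary <= 90000
Matching: 7 rows

7 rows:
Xander, 70000
Nate, 30000
Dave, 60000
Mia, 50000
Bob, 80000
Grace, 40000
Eve, 90000


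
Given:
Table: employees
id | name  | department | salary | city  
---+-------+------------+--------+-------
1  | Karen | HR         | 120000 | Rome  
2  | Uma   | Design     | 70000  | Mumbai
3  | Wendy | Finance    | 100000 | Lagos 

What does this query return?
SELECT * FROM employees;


SELECT * returns all 3 rows with all columns

3 rows:
1, Karen, HR, 120000, Rome
2, Uma, Design, 70000, Mumbai
3, Wendy, Finance, 100000, Lagos


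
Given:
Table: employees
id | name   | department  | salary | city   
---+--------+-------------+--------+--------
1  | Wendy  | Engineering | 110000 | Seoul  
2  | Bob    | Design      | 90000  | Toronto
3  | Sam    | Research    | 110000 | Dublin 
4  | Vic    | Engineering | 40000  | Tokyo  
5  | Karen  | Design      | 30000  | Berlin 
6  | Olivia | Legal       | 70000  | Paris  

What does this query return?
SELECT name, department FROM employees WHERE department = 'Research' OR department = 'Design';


Filtering: department = 'Research' OR 'Design'
Matching: 3 rows

3 rows:
Bob, Design
Sam, Research
Karen, Design


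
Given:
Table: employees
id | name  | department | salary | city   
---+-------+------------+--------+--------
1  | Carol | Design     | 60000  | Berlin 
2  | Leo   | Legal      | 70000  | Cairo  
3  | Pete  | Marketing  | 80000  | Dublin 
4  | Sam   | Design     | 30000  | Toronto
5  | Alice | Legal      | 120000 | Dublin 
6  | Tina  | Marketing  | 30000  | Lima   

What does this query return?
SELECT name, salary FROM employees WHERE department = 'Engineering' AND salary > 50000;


Filtering: department = 'Engineering' AND salary > 50000
Matching: 0 rows

Empty result set (0 rows)


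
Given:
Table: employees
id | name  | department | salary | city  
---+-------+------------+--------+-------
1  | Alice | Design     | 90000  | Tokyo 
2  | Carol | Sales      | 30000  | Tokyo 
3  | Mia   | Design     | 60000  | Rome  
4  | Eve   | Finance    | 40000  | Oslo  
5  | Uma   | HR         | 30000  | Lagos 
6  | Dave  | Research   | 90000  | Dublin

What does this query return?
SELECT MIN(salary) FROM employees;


Salaries: 90000, 30000, 60000, 40000, 30000, 90000
MIN = 30000

30000


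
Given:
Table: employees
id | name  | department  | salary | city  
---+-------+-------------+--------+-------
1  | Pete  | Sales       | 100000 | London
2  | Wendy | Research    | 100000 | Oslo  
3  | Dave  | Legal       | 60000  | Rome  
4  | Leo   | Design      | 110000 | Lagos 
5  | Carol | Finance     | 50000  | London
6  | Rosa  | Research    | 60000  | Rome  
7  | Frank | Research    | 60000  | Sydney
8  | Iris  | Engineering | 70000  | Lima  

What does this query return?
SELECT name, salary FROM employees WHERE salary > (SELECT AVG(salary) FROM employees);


Subquery: AVG(salary) = 76250.0
Filtering: salary > 76250.0
  Pete (100000) -> MATCH
  Wendy (100000) -> MATCH
  Leo (110000) -> MATCH


3 rows:
Pete, 100000
Wendy, 100000
Leo, 110000


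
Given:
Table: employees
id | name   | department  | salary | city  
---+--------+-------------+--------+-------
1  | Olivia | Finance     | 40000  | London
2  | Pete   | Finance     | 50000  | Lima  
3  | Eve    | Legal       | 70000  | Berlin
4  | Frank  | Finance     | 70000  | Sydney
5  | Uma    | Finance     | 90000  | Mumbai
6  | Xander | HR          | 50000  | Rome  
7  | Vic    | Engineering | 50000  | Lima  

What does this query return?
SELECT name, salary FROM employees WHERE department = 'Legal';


Filtering: department = 'Legal'
Matching rows: 1

1 rows:
Eve, 70000


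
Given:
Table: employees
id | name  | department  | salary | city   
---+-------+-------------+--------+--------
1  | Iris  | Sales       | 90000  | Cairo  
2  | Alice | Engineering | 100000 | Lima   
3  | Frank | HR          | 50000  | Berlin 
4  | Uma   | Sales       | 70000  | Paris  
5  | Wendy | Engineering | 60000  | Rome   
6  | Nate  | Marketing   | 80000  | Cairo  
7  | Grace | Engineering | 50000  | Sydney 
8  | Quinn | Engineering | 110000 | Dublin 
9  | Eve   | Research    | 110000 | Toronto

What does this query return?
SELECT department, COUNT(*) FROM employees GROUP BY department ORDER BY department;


Assigning each row to its department group:
  Iris -> Sales
  Alice -> Engineering
  Frank -> HR
  Uma -> Sales
  Wendy -> Engineering
  Nate -> Marketing
  Grace -> Engineering
  Quinn -> Engineering
  Eve -> Research


5 groups:
Engineering, 4
HR, 1
Marketing, 1
Research, 1
Sales, 2


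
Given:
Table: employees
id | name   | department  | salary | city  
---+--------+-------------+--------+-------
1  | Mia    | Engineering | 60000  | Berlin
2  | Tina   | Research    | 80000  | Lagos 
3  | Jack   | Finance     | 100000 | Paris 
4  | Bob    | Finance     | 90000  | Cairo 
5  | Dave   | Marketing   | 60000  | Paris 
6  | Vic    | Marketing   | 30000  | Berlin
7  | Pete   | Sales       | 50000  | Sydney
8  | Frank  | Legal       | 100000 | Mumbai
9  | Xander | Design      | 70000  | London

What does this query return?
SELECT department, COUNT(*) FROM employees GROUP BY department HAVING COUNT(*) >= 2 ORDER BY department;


Groups with count >= 2:
  Finance: 2 -> PASS
  Marketing: 2 -> PASS
  Design: 1 -> filtered out
  Engineering: 1 -> filtered out
  Legal: 1 -> filtered out
  Research: 1 -> filtered out
  Sales: 1 -> filtered out


2 groups:
Finance, 2
Marketing, 2


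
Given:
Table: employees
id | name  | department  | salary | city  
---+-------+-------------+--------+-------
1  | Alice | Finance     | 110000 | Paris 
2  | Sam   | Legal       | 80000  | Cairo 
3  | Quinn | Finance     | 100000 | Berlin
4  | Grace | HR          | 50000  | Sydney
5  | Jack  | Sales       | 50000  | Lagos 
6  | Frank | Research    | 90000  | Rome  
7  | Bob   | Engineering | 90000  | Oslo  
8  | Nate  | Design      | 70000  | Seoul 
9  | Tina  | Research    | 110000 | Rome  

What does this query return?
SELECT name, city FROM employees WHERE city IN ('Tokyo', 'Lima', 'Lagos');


Filtering: city IN ('Tokyo', 'Lima', 'Lagos')
Matching: 1 rows

1 rows:
Jack, Lagos


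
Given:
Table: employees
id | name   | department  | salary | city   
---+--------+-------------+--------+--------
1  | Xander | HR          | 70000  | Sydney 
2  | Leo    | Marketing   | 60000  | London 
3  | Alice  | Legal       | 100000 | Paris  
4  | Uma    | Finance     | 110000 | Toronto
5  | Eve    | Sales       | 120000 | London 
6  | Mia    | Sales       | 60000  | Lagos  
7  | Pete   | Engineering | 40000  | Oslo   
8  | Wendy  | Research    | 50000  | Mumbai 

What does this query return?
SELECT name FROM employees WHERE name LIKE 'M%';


LIKE 'M%' matches names starting with 'M'
Matching: 1

1 rows:
Mia


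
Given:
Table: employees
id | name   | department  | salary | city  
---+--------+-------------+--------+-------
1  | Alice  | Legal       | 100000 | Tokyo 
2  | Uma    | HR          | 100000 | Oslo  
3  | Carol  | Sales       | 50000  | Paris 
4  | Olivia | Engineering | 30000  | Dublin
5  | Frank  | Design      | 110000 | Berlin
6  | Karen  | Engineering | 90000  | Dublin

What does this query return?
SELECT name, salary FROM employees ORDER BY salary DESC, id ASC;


Sorting by salary DESC, then id ASC for ties

6 rows:
Frank, 110000
Alice, 100000
Uma, 100000
Karen, 90000
Carol, 50000
Olivia, 30000


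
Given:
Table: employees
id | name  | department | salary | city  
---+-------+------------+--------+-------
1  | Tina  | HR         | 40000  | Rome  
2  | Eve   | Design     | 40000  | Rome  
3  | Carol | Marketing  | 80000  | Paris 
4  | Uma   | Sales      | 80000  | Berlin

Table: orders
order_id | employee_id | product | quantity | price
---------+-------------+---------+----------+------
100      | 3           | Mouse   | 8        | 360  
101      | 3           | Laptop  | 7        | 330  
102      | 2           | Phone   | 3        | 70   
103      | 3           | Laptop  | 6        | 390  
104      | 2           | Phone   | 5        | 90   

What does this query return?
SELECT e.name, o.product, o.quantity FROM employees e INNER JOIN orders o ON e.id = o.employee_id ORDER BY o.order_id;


Joining employees.id = orders.employee_id:
  employee Carol (id=3) -> order Mouse
  employee Carol (id=3) -> order Laptop
  employee Eve (id=2) -> order Phone
  employee Carol (id=3) -> order Laptop
  employee Eve (id=2) -> order Phone


5 rows:
Carol, Mouse, 8
Carol, Laptop, 7
Eve, Phone, 3
Carol, Laptop, 6
Eve, Phone, 5


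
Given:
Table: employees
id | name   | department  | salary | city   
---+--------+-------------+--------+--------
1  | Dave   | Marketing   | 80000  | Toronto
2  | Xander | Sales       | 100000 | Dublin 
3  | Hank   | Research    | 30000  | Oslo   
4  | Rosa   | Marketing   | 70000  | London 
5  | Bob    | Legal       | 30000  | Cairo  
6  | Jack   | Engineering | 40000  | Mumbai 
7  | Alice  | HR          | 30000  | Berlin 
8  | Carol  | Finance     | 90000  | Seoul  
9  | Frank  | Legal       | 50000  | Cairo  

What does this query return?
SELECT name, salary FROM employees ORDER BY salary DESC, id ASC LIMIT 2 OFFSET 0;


Sort by salary DESC (id ASC tiebreak), then skip 0 and take 2
Rows 1 through 2

2 rows:
Xander, 100000
Carol, 90000


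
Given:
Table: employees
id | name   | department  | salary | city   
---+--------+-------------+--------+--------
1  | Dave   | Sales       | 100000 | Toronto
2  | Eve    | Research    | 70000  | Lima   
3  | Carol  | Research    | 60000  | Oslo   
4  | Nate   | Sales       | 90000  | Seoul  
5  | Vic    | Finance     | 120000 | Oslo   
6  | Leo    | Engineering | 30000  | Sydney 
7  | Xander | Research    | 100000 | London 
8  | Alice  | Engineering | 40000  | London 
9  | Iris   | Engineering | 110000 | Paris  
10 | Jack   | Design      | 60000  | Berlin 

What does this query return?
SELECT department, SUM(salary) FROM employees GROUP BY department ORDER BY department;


Summing salary within each department:
  Design: 60000 = 60000
  Engineering: 30000 + 40000 + 110000 = 180000
  Finance: 120000 = 120000
  Research: 70000 + 60000 + 100000 = 230000
  Sales: 100000 + 90000 = 190000


5 groups:
Design, 60000
Engineering, 180000
Finance, 120000
Research, 230000
Sales, 190000


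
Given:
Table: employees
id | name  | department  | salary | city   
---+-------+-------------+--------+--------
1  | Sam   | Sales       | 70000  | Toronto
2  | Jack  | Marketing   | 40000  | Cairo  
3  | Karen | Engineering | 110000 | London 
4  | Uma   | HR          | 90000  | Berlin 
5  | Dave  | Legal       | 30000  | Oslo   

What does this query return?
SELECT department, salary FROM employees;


Projecting columns: department, salary

5 rows:
Sales, 70000
Marketing, 40000
Engineering, 110000
HR, 90000
Legal, 30000


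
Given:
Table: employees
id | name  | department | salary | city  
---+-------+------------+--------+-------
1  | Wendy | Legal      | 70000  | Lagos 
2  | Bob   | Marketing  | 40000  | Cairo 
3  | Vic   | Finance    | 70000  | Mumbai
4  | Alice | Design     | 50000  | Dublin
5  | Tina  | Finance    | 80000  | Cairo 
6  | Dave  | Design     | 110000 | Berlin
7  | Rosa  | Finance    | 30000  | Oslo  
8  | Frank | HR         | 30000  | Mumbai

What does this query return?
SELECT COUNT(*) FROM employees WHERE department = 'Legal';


Counting rows where department = 'Legal'
  Wendy -> MATCH


1


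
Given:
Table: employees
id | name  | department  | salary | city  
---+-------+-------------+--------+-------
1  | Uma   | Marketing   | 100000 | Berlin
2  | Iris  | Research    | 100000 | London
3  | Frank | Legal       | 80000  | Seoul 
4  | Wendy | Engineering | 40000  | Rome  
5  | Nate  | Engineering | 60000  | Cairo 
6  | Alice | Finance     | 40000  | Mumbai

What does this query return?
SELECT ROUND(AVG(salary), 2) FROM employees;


SUM(salary) = 420000
COUNT = 6
ROUND(AVG, 2) = ROUND(420000 / 6, 2) = 70000.0

70000.0


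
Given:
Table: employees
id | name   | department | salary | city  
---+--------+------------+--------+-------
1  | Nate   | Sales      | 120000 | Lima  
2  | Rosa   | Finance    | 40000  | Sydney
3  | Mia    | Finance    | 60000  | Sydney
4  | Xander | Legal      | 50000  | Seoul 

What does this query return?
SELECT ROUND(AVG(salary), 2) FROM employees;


SUM(salary) = 270000
COUNT = 4
ROUND(AVG, 2) = ROUND(270000 / 4, 2) = 67500.0

67500.0


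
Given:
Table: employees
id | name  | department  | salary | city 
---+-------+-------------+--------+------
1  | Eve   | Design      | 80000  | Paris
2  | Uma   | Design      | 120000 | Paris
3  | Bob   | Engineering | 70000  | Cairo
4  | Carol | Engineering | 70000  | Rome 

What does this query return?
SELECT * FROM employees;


SELECT * returns all 4 rows with all columns

4 rows:
1, Eve, Design, 80000, Paris
2, Uma, Design, 120000, Paris
3, Bob, Engineering, 70000, Cairo
4, Carol, Engineering, 70000, Rome


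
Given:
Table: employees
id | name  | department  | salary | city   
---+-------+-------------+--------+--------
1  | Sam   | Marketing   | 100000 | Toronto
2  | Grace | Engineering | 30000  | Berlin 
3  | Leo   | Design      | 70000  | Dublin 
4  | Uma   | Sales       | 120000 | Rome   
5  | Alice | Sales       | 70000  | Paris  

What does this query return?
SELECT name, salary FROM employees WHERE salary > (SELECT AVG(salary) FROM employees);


Subquery: AVG(salary) = 78000.0
Filtering: salary > 78000.0
  Sam (100000) -> MATCH
  Uma (120000) -> MATCH


2 rows:
Sam, 100000
Uma, 120000


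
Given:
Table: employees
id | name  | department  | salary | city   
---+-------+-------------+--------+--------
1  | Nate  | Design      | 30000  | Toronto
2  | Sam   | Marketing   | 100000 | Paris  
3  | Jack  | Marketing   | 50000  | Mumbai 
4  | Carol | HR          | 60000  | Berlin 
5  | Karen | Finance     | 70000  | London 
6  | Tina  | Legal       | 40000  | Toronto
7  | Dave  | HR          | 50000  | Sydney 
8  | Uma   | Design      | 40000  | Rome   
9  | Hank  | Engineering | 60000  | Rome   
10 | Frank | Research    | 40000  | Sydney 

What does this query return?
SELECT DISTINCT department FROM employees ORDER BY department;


All 'department' values (row order): Design, Marketing, Marketing, HR, Finance, Legal, HR, Design, Engineering, Research
Removing duplicates leaves 7 unique value(s).

7 values:
Design
Engineering
Finance
HR
Legal
Marketing
Research


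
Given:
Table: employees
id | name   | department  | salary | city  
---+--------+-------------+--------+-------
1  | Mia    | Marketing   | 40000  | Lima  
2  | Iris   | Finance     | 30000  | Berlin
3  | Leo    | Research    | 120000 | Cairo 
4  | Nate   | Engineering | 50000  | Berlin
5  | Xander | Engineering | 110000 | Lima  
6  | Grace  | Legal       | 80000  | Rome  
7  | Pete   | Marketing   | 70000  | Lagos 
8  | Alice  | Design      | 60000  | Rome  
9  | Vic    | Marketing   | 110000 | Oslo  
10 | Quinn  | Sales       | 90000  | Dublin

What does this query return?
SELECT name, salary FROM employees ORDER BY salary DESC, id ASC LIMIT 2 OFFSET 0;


Sort by salary DESC (id ASC tiebreak), then skip 0 and take 2
Rows 1 through 2

2 rows:
Leo, 120000
Xander, 110000


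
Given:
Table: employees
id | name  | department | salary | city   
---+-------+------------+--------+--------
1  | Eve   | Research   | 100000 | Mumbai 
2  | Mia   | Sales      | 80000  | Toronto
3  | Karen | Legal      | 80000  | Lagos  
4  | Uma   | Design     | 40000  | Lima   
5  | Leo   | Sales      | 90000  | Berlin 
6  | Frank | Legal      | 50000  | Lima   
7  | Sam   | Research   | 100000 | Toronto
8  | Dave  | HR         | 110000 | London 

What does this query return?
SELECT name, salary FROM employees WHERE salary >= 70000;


Filtering: salary >= 70000
Matching: 6 rows

6 rows:
Eve, 100000
Mia, 80000
Karen, 80000
Leo, 90000
Sam, 100000
Dave, 110000


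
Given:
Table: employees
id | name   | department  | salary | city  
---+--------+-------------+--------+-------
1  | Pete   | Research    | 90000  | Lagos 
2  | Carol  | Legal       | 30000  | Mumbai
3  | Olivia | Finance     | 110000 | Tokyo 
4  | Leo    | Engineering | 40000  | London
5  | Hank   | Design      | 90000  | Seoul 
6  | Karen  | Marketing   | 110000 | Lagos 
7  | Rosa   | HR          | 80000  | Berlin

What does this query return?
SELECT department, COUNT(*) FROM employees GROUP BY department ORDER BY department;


Assigning each row to its department group:
  Pete -> Research
  Carol -> Legal
  Olivia -> Finance
  Leo -> Engineering
  Hank -> Design
  Karen -> Marketing
  Rosa -> HR


7 groups:
Design, 1
Engineering, 1
Finance, 1
HR, 1
Legal, 1
Marketing, 1
Research, 1


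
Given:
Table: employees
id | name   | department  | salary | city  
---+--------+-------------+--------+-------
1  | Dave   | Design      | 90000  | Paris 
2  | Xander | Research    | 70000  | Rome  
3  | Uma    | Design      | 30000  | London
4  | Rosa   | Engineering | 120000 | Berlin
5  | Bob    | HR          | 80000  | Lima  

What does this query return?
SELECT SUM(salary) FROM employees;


SUM(salary) = 90000 + 70000 + 30000 + 120000 + 80000 = 390000

390000


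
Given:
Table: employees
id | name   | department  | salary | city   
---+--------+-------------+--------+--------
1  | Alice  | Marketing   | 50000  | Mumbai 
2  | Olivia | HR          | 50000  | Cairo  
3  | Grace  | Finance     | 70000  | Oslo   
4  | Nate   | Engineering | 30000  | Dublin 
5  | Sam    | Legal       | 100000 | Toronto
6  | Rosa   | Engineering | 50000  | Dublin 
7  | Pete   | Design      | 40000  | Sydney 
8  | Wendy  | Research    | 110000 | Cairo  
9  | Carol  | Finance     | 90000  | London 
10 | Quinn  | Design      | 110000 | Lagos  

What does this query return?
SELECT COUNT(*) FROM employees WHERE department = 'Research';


Counting rows where department = 'Research'
  Wendy -> MATCH


1


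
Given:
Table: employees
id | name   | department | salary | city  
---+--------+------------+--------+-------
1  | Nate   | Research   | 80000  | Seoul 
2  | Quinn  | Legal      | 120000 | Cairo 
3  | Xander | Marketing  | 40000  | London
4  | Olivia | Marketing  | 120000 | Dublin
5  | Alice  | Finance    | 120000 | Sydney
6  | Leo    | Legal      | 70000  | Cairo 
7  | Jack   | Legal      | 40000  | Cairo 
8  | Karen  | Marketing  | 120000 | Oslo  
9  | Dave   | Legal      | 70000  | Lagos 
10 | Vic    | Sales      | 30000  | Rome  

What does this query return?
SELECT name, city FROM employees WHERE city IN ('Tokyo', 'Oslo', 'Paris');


Filtering: city IN ('Tokyo', 'Oslo', 'Paris')
Matching: 1 rows

1 rows:
Karen, Oslo


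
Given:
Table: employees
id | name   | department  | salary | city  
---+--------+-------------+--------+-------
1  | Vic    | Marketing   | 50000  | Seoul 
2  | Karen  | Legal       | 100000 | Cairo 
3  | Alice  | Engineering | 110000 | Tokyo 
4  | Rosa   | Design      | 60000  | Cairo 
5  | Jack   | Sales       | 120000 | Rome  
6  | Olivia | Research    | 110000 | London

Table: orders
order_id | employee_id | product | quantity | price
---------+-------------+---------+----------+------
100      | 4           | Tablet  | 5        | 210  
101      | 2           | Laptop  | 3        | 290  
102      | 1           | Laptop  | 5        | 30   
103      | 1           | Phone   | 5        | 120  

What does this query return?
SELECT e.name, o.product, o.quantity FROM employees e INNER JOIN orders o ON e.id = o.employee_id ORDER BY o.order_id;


Joining employees.id = orders.employee_id:
  employee Rosa (id=4) -> order Tablet
  employee Karen (id=2) -> order Laptop
  employee Vic (id=1) -> order Laptop
  employee Vic (id=1) -> order Phone


4 rows:
Rosa, Tablet, 5
Karen, Laptop, 3
Vic, Laptop, 5
Vic, Phone, 5


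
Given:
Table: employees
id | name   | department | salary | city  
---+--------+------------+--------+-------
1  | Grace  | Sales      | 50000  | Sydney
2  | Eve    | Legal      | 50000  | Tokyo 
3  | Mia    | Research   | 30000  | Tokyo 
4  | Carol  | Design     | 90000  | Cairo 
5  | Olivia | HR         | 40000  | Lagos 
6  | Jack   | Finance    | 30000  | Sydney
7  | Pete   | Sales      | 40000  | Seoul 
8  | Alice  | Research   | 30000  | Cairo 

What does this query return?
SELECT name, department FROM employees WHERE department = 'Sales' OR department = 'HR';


Filtering: department = 'Sales' OR 'HR'
Matching: 3 rows

3 rows:
Grace, Sales
Olivia, HR
Pete, Sales


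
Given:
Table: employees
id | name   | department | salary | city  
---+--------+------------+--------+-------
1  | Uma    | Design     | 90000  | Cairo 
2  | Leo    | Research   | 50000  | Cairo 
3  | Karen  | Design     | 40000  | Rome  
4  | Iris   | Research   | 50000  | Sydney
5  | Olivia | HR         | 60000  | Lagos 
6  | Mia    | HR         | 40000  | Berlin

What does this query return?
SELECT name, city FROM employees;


Projecting columns: name, city

6 rows:
Uma, Cairo
Leo, Cairo
Karen, Rome
Iris, Sydney
Olivia, Lagos
Mia, Berlin


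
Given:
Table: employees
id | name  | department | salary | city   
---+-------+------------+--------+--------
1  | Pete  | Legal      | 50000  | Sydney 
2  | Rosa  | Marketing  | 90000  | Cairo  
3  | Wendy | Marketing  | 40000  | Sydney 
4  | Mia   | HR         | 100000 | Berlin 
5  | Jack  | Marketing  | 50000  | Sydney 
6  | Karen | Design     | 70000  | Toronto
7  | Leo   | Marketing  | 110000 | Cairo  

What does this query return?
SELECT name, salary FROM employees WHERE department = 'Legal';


Filtering: department = 'Legal'
Matching rows: 1

1 rows:
Pete, 50000


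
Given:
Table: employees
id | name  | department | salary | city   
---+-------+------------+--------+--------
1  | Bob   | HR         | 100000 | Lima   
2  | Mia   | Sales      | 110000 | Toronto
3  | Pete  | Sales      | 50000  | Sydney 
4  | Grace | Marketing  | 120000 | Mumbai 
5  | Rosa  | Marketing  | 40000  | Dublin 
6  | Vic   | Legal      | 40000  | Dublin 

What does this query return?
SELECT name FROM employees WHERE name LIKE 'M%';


LIKE 'M%' matches names starting with 'M'
Matching: 1

1 rows:
Mia


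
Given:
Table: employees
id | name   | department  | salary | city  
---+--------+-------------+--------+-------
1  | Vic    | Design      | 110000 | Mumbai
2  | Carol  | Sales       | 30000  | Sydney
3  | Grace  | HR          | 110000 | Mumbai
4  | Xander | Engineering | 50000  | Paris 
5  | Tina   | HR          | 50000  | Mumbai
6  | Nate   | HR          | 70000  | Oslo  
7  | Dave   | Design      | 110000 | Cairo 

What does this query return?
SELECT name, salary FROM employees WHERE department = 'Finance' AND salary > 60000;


Filtering: department = 'Finance' AND salary > 60000
Matching: 0 rows

Empty result set (0 rows)


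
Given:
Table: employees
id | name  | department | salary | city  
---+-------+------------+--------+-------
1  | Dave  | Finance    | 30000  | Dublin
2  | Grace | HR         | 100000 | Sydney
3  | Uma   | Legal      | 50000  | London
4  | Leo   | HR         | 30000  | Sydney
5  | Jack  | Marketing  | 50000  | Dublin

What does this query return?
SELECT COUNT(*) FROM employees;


COUNT(*) counts all rows

5


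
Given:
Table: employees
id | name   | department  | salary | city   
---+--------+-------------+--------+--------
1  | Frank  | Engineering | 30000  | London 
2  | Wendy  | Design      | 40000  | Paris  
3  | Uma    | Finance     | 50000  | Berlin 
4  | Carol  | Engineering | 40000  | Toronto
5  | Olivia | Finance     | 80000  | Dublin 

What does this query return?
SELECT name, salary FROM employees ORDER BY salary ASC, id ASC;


Sorting by salary ASC, then id ASC for ties

5 rows:
Frank, 30000
Wendy, 40000
Carol, 40000
Uma, 50000
Olivia, 80000


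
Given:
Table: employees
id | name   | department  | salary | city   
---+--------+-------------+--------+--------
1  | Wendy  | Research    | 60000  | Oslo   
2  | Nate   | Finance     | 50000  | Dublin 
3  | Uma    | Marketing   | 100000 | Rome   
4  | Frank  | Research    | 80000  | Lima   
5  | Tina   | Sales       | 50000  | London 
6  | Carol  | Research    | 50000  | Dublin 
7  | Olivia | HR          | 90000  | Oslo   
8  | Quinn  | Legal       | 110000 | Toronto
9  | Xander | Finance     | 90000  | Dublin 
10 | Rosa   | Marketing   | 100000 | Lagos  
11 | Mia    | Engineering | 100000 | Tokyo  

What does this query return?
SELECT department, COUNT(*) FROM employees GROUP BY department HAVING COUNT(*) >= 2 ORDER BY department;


Groups with count >= 2:
  Finance: 2 -> PASS
  Marketing: 2 -> PASS
  Research: 3 -> PASS
  Engineering: 1 -> filtered out
  HR: 1 -> filtered out
  Legal: 1 -> filtered out
  Sales: 1 -> filtered out


3 groups:
Finance, 2
Marketing, 2
Research, 3


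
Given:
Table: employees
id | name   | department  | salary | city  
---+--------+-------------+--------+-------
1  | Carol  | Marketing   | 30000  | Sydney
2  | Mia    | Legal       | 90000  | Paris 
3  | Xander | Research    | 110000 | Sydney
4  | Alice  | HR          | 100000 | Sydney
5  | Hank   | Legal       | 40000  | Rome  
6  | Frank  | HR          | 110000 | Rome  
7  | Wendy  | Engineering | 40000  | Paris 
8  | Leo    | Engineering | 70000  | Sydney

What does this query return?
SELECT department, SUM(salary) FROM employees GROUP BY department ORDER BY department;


Summing salary within each department:
  Engineering: 40000 + 70000 = 110000
  HR: 100000 + 110000 = 210000
  Legal: 90000 + 40000 = 130000
  Marketing: 30000 = 30000
  Research: 110000 = 110000


5 groups:
Engineering, 110000
HR, 210000
Legal, 130000
Marketing, 30000
Research, 110000


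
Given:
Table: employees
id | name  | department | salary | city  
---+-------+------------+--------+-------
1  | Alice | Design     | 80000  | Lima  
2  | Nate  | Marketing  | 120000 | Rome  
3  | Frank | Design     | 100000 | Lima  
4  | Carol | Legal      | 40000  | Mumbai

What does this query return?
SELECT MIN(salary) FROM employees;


Salaries: 80000, 120000, 100000, 40000
MIN = 40000

40000


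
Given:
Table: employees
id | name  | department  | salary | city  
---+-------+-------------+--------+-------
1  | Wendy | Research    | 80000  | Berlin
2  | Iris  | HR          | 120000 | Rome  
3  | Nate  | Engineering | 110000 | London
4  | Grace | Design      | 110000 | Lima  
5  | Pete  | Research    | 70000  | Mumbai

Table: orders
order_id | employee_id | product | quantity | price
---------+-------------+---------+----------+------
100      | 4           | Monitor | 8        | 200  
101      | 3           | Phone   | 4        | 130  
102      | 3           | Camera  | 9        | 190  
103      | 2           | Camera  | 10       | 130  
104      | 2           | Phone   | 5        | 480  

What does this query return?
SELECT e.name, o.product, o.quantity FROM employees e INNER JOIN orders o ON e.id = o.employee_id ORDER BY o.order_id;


Joining employees.id = orders.employee_id:
  employee Grace (id=4) -> order Monitor
  employee Nate (id=3) -> order Phone
  employee Nate (id=3) -> order Camera
  employee Iris (id=2) -> order Camera
  employee Iris (id=2) -> order Phone


5 rows:
Grace, Monitor, 8
Nate, Phone, 4
Nate, Camera, 9
Iris, Camera, 10
Iris, Phone, 5


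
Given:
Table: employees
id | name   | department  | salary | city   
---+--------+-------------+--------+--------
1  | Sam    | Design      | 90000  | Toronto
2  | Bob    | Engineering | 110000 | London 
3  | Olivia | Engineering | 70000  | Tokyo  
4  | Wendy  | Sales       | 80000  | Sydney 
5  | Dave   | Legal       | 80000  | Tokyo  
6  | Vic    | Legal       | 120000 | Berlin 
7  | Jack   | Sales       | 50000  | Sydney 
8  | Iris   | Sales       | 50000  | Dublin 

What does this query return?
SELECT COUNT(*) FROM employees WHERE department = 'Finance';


Counting rows where department = 'Finance'


0


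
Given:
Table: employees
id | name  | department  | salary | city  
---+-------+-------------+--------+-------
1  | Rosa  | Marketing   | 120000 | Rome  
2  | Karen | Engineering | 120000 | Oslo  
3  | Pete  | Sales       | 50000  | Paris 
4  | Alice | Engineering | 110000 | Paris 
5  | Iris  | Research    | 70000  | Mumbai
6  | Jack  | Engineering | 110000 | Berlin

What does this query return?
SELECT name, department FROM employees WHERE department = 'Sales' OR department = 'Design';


Filtering: department = 'Sales' OR 'Design'
Matching: 1 rows

1 rows:
Pete, Sales


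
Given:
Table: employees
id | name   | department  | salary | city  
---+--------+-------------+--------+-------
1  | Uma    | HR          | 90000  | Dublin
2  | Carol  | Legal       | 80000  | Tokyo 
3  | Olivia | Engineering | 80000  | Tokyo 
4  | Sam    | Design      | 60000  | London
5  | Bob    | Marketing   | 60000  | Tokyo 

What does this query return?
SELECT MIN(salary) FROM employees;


Salaries: 90000, 80000, 80000, 60000, 60000
MIN = 60000

60000


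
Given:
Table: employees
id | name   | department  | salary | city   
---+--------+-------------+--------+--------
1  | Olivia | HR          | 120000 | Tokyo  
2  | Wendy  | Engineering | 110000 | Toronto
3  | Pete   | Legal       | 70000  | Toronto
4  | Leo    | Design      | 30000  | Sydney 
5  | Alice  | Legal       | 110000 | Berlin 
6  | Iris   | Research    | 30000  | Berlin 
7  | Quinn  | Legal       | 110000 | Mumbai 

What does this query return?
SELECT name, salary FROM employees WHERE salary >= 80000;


Filtering: salary >= 80000
Matching: 4 rows

4 rows:
Olivia, 120000
Wendy, 110000
Alice, 110000
Quinn, 110000


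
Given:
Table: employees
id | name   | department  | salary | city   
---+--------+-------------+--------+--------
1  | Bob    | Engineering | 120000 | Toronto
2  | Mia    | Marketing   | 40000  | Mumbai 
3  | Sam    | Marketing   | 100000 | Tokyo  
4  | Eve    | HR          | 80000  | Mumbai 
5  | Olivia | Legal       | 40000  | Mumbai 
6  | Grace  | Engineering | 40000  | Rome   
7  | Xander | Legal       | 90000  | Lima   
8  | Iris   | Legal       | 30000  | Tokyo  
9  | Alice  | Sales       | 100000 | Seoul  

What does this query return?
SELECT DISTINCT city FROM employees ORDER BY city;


All 'city' values (row order): Toronto, Mumbai, Tokyo, Mumbai, Mumbai, Rome, Lima, Tokyo, Seoul
Removing duplicates leaves 6 unique value(s).

6 values:
Lima
Mumbai
Rome
Seoul
Tokyo
Toronto


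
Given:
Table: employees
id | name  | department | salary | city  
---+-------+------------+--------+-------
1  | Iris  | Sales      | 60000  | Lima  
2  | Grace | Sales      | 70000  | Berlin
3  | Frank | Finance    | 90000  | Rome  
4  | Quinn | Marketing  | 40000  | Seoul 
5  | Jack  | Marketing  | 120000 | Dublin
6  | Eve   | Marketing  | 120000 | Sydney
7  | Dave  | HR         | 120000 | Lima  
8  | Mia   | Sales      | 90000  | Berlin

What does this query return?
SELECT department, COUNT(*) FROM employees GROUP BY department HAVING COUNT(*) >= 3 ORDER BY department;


Groups with count >= 3:
  Marketing: 3 -> PASS
  Sales: 3 -> PASS
  Finance: 1 -> filtered out
  HR: 1 -> filtered out


2 groups:
Marketing, 3
Sales, 3


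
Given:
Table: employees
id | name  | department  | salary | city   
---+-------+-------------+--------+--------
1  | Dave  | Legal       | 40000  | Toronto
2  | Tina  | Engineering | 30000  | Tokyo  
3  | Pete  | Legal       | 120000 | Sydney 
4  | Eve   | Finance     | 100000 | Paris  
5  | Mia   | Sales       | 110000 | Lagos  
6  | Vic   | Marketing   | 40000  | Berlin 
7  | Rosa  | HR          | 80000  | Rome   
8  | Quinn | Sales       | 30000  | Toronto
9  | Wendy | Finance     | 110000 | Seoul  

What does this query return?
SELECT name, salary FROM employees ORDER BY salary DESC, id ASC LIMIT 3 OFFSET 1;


Sort by salary DESC (id ASC tiebreak), then skip 1 and take 3
Rows 2 through 4

3 rows:
Mia, 110000
Wendy, 110000
Eve, 100000


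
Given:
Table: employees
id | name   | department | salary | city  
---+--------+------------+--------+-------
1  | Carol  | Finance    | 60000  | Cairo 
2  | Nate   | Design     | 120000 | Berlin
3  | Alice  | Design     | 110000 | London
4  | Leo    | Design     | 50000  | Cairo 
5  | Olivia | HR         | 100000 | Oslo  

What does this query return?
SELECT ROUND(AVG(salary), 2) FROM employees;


SUM(salary) = 440000
COUNT = 5
ROUND(AVG, 2) = ROUND(440000 / 5, 2) = 88000.0

88000.0


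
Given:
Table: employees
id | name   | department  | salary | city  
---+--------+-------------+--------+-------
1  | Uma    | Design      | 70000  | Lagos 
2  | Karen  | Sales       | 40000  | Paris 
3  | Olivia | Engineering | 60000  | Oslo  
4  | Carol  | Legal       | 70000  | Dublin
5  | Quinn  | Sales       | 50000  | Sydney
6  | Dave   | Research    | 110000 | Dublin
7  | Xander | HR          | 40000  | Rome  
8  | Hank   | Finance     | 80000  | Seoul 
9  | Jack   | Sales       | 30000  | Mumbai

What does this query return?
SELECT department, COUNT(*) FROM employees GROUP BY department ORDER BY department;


Assigning each row to its department group:
  Uma -> Design
  Karen -> Sales
  Olivia -> Engineering
  Carol -> Legal
  Quinn -> Sales
  Dave -> Research
  Xander -> HR
  Hank -> Finance
  Jack -> Sales


7 groups:
Design, 1
Engineering, 1
Finance, 1
HR, 1
Legal, 1
Research, 1
Sales, 3
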